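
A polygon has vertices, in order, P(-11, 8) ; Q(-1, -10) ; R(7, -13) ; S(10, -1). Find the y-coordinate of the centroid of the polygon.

-376/131

Apply the surveyor's formula. First the cross-terms c_i = x_i·y_{i+1} − x_{i+1}·y_i:
  118, 83, 123, 69  ⇒  2A = 393, A = 196.5.
Then Σ (y_i + y_{i+1})·c_i = -3384, so ȳ = -3384 / (6·196.5) = -376/131.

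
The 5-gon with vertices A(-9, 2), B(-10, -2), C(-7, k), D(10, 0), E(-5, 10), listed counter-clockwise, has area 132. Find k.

-3

The doubled signed area Σ (x_i y_{i+1} − x_{i+1} y_i) is linear in k.
With k=0 it equals 204; the coefficient of k is -20 (from the two edges through C).
So -20·k + 204 = 2·132 = 264 ⇒ k = -3.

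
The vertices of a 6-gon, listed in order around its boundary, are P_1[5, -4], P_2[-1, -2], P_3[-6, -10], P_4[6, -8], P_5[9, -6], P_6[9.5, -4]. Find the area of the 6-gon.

P_1→P_2: (5)(-2) − (-1)(-4) = -14
P_2→P_3: (-1)(-10) − (-6)(-2) = -2
P_3→P_4: (-6)(-8) − (6)(-10) = 108
P_4→P_5: (6)(-6) − (9)(-8) = 36
P_5→P_6: (9)(-4) − (9.5)(-6) = 21
P_6→P_1: (9.5)(-4) − (5)(-4) = -18
Σ = 131
Area = |Σ|/2 = 65.5.

65.5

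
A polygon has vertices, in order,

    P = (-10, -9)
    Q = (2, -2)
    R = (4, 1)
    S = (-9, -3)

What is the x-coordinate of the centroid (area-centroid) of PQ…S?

-599/144

Apply the shoelace (surveyor's) formula. First the cross-terms c_i = x_i·y_{i+1} − x_{i+1}·y_i:
  38, 10, -3, 51  ⇒  2A = 96, A = 48.
Then Σ (x_i + x_{i+1})·c_i = -1198, so x̄ = -1198 / (6·48) = -599/144.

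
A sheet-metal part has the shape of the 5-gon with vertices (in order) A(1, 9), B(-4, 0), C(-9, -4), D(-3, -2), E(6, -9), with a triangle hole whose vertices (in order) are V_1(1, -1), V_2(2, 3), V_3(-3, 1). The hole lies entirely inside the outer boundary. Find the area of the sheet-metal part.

71

Outer boundary:
Apply Gauss's area formula: 2A = Σ (x_i·y_{i+1} − x_{i+1}·y_i), indices taken mod 5.
A→B: (1)(0) − (-4)(9) = 36
B→C: (-4)(-4) − (-9)(0) = 16
C→D: (-9)(-2) − (-3)(-4) = 6
D→E: (-3)(-9) − (6)(-2) = 39
E→A: (6)(9) − (1)(-9) = 63
Σ = 160
Area = |Σ|/2 = 80.
Hole:
Apply the shoelace formula: 2A = Σ (x_i·y_{i+1} − x_{i+1}·y_i), indices taken mod 3.
Σ = (5) + (11) + (2) = 18
Area = |Σ|/2 = 9.
Net area = 80 − 9 = 71.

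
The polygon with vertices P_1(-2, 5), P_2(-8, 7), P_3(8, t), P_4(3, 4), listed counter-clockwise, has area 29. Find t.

The doubled signed area Σ (x_i y_{i+1} − x_{i+1} y_i) is linear in t.
With t=0 it equals 25; the coefficient of t is -11 (from the two edges through P_3).
So -11·t + 25 = 2·29 = 58 ⇒ t = -3.

-3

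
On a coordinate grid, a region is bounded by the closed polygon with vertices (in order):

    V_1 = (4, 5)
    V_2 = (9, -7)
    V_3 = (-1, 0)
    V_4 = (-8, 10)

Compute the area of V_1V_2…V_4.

85

Apply the shoelace (surveyor's) formula: 2A = Σ (x_i·y_{i+1} − x_{i+1}·y_i), indices taken mod 4.
Σ = (-73) + (-7) + (-10) + (-80) = -170
Area = |Σ|/2 = 85.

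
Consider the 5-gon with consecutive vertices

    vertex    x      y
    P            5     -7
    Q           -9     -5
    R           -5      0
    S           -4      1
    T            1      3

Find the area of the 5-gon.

Σ = (-88) + (-25) + (-5) + (-13) + (-22) = -153
Area = |Σ|/2 = 76.5.

76.5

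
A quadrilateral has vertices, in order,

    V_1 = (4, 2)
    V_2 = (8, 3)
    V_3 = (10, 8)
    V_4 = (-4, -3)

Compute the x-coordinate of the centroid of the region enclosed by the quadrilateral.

16/3

Apply the shoelace formula. First the cross-terms c_i = x_i·y_{i+1} − x_{i+1}·y_i:
  -4, 34, 2, 4  ⇒  2A = 36, A = 18.
Then Σ (x_i + x_{i+1})·c_i = 576, so x̄ = 576 / (6·18) = 16/3.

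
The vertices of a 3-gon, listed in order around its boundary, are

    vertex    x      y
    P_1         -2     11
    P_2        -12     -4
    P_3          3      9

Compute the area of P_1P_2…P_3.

47.5

P_1→P_2: (-2)(-4) − (-12)(11) = 140
P_2→P_3: (-12)(9) − (3)(-4) = -96
P_3→P_1: (3)(11) − (-2)(9) = 51
Σ = 95
Area = |Σ|/2 = 47.5.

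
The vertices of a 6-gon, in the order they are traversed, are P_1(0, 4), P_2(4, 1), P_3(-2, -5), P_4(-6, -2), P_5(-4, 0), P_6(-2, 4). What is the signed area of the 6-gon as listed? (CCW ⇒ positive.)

Apply Gauss's area formula: 2A = Σ (x_i·y_{i+1} − x_{i+1}·y_i), indices taken mod 6.
Cross-terms: -16, -18, -26, -8, -16, -8  ⇒  Σ = -92
Signed area = Σ/2 = -46 (negative ⇒ clockwise traversal).

-46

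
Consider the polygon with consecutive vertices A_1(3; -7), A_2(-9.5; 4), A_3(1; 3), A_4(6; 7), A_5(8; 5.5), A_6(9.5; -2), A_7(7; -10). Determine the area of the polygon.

144.625

Σ = (-54.5) + (-32.5) + (-11) + (-23) + (-68.25) + (-81) + (-19) = -289.25
Area = |Σ|/2 = 144.625.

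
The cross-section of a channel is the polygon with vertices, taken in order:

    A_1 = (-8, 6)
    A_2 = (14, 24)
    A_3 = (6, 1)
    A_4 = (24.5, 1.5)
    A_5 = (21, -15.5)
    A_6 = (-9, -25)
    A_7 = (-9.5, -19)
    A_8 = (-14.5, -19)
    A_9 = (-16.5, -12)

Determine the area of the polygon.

996.625

Apply the surveyor's formula: 2A = Σ (x_i·y_{i+1} − x_{i+1}·y_i), indices taken mod 9.
Σ = (-276) + (-130) + (-15.5) + (-411.25) + (-664.5) + (-66.5) + (-95) + (-139.5) + (-195) = -1993.25
Area = |Σ|/2 = 996.625.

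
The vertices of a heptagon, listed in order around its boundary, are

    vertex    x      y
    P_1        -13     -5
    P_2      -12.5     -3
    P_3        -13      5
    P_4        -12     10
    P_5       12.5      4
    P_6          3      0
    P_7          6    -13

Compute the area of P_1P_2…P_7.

309

Σ = (-23.5) + (-101.5) + (-70) + (-173) + (-12) + (-39) + (-199) = -618
Area = |Σ|/2 = 309.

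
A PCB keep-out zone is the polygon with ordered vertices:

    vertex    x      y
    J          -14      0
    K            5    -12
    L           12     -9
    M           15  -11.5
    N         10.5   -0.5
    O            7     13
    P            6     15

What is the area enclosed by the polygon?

377.125

Σ = (168) + (99) + (-3) + (113.25) + (140) + (27) + (210) = 754.25
Area = |Σ|/2 = 377.125.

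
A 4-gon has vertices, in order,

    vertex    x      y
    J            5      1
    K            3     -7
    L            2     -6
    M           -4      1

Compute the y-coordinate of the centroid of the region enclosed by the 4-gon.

-124/73

Apply Gauss's area formula. First the cross-terms c_i = x_i·y_{i+1} − x_{i+1}·y_i:
  -38, -4, -22, -9  ⇒  2A = -73, A = -36.5.
Then Σ (y_i + y_{i+1})·c_i = 372, so ȳ = 372 / (6·(-36.5)) = -124/73.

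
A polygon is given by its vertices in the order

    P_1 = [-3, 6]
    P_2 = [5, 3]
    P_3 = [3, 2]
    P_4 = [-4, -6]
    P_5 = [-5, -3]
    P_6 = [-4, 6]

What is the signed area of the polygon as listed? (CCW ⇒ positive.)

-57

Cross-terms: -39, 1, -10, -18, -42, -6  ⇒  Σ = -114
Signed area = Σ/2 = -57 (negative ⇒ clockwise traversal).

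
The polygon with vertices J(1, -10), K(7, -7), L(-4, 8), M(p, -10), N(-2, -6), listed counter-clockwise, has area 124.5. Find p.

-8

The doubled signed area Σ (x_i y_{i+1} − x_{i+1} y_i) is linear in p.
With p=0 it equals 137; the coefficient of p is -14 (from the two edges through M).
So -14·p + 137 = 2·124.5 = 249 ⇒ p = -8.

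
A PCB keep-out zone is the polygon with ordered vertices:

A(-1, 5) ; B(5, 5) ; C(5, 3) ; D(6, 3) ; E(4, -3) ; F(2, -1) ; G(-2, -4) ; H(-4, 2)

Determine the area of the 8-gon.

59.5

A→B: (-1)(5) − (5)(5) = -30
B→C: (5)(3) − (5)(5) = -10
C→D: (5)(3) − (6)(3) = -3
D→E: (6)(-3) − (4)(3) = -30
E→F: (4)(-1) − (2)(-3) = 2
F→G: (2)(-4) − (-2)(-1) = -10
G→H: (-2)(2) − (-4)(-4) = -20
H→A: (-4)(5) − (-1)(2) = -18
Σ = -119
Area = |Σ|/2 = 59.5.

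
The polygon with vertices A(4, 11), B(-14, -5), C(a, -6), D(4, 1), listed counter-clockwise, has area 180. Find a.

The doubled signed area Σ (x_i y_{i+1} − x_{i+1} y_i) is linear in a.
With a=0 it equals 282; the coefficient of a is 6 (from the two edges through C).
So 6·a + 282 = 2·180 = 360 ⇒ a = 13.

13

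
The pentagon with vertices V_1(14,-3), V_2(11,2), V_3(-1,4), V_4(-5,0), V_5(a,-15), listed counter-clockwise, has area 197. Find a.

The doubled signed area Σ (x_i y_{i+1} − x_{i+1} y_i) is linear in a.
With a=0 it equals 412; the coefficient of a is -3 (from the two edges through V_5).
So -3·a + 412 = 2·197 = 394 ⇒ a = 6.

6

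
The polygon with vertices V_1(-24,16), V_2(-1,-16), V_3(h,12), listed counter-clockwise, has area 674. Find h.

Write out the shoelace sum; only the two edges meeting at V_3 involve h:
2·Area = [((-1)·12 − h·(-16)) + (h·16 − (-24)·12)] + 400
       = 32·h + 676 = 1348
⇒ h = 21.

21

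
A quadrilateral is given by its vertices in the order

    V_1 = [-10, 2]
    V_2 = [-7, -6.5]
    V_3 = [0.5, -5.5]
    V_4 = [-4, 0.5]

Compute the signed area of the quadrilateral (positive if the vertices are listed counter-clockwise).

48

Apply Gauss's area formula: 2A = Σ (x_i·y_{i+1} − x_{i+1}·y_i), indices taken mod 4.
Cross-terms: 79, 41.75, -21.75, -3  ⇒  Σ = 96
Signed area = Σ/2 = 48 (positive ⇒ counter-clockwise traversal).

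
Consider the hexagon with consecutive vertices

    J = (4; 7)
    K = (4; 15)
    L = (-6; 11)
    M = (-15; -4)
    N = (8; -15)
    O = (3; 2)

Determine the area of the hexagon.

343

Cross-terms: 32, 134, 189, 257, 61, 13  ⇒  Σ = 686
Area = |Σ|/2 = 343.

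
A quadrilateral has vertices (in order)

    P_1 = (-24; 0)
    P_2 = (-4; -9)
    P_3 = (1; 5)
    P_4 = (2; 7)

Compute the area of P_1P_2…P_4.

185

Apply the surveyor's formula: 2A = Σ (x_i·y_{i+1} − x_{i+1}·y_i), indices taken mod 4.
Σ = (216) + (-11) + (-3) + (168) = 370
Area = |Σ|/2 = 185.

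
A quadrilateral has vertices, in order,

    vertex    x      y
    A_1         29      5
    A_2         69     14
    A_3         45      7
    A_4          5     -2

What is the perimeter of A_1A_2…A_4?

132

|A_1A_2| = √((40)² + (9)²) = √1681 = 41
|A_2A_3| = √((-24)² + (-7)²) = √625 = 25
|A_3A_4| = √((-40)² + (-9)²) = √1681 = 41
|A_4A_1| = √((24)² + (7)²) = √625 = 25
Perimeter = 41 + 25 + 41 + 25 = 132.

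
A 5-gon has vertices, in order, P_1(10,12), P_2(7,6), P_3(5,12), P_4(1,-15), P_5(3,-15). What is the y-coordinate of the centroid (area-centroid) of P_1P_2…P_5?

-73/53

Apply the surveyor's formula. First the cross-terms c_i = x_i·y_{i+1} − x_{i+1}·y_i:
  -24, 54, -87, 30, 186  ⇒  2A = 159, A = 79.5.
Then Σ (y_i + y_{i+1})·c_i = -657, so ȳ = -657 / (6·79.5) = -73/53.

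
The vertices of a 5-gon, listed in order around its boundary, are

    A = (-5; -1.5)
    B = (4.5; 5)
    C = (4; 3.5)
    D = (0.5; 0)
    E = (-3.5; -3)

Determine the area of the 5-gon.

17.75

Apply the shoelace (surveyor's) formula: 2A = Σ (x_i·y_{i+1} − x_{i+1}·y_i), indices taken mod 5.
A→B: (-5)(5) − (4.5)(-1.5) = -18.25
B→C: (4.5)(3.5) − (4)(5) = -4.25
C→D: (4)(0) − (0.5)(3.5) = -1.75
D→E: (0.5)(-3) − (-3.5)(0) = -1.5
E→A: (-3.5)(-1.5) − (-5)(-3) = -9.75
Σ = -35.5
Area = |Σ|/2 = 17.75.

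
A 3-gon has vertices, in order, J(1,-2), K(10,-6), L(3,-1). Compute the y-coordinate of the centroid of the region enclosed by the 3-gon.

-3

Apply the shoelace formula. First the cross-terms c_i = x_i·y_{i+1} − x_{i+1}·y_i:
  14, 8, -5  ⇒  2A = 17, A = 8.5.
Then Σ (y_i + y_{i+1})·c_i = -153, so ȳ = -153 / (6·8.5) = -3.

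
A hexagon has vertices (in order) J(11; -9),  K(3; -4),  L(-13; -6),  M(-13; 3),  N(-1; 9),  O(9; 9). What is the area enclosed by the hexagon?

Apply the shoelace (surveyor's) formula: 2A = Σ (x_i·y_{i+1} − x_{i+1}·y_i), indices taken mod 6.
J→K: (11)(-4) − (3)(-9) = -17
K→L: (3)(-6) − (-13)(-4) = -70
L→M: (-13)(3) − (-13)(-6) = -117
M→N: (-13)(9) − (-1)(3) = -114
N→O: (-1)(9) − (9)(9) = -90
O→J: (9)(-9) − (11)(9) = -180
Σ = -588
Area = |Σ|/2 = 294.

294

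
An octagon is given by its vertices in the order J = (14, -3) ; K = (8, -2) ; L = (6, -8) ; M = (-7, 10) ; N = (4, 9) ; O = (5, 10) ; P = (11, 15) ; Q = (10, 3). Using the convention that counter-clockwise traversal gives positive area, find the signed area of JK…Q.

Σ = (-4) + (-52) + (4) + (-103) + (-5) + (-35) + (-117) + (-72) = -384
Signed area = Σ/2 = -192 (negative ⇒ clockwise traversal).

-192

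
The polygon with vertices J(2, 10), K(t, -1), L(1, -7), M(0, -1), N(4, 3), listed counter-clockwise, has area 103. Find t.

-10

The doubled signed area Σ (x_i y_{i+1} − x_{i+1} y_i) is linear in t.
With t=0 it equals 36; the coefficient of t is -17 (from the two edges through K).
So -17·t + 36 = 2·103 = 206 ⇒ t = -10.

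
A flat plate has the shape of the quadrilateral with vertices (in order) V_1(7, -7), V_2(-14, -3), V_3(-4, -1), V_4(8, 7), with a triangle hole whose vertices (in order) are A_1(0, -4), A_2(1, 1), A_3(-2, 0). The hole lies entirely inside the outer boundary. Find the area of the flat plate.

114

Outer boundary:
Apply the shoelace (surveyor's) formula: 2A = Σ (x_i·y_{i+1} − x_{i+1}·y_i), indices taken mod 4.
Σ = (-119) + (2) + (-20) + (-105) = -242
Area = |Σ|/2 = 121.
Hole:
Apply the shoelace formula: 2A = Σ (x_i·y_{i+1} − x_{i+1}·y_i), indices taken mod 3.
Σ = (4) + (2) + (8) = 14
Area = |Σ|/2 = 7.
Net area = 121 − 7 = 114.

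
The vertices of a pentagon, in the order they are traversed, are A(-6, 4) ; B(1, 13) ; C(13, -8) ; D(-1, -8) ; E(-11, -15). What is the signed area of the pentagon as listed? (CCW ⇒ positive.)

Apply the shoelace formula: 2A = Σ (x_i·y_{i+1} − x_{i+1}·y_i), indices taken mod 5.
Σ = (-82) + (-177) + (-112) + (-73) + (-134) = -578
Signed area = Σ/2 = -289 (negative ⇒ clockwise traversal).

-289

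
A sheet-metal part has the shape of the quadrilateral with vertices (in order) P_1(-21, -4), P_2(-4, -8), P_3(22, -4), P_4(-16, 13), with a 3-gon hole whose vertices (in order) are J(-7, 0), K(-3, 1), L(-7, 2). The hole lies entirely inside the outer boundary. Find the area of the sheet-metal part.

Outer boundary:
Σ = (152) + (192) + (222) + (337) = 903
Area = |Σ|/2 = 451.5.
Hole:
Apply the surveyor's formula: 2A = Σ (x_i·y_{i+1} − x_{i+1}·y_i), indices taken mod 3.
Cross-terms: -7, 1, 14  ⇒  Σ = 8
Area = |Σ|/2 = 4.
Net area = 451.5 − 4 = 447.5.

447.5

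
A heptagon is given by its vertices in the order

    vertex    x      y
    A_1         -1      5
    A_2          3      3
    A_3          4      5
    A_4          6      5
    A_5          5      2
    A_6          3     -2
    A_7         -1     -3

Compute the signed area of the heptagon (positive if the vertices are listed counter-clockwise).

-36.5

Apply the shoelace formula: 2A = Σ (x_i·y_{i+1} − x_{i+1}·y_i), indices taken mod 7.
A_1→A_2: (-1)(3) − (3)(5) = -18
A_2→A_3: (3)(5) − (4)(3) = 3
A_3→A_4: (4)(5) − (6)(5) = -10
A_4→A_5: (6)(2) − (5)(5) = -13
A_5→A_6: (5)(-2) − (3)(2) = -16
A_6→A_7: (3)(-3) − (-1)(-2) = -11
A_7→A_1: (-1)(5) − (-1)(-3) = -8
Σ = -73
Signed area = Σ/2 = -36.5 (negative ⇒ clockwise traversal).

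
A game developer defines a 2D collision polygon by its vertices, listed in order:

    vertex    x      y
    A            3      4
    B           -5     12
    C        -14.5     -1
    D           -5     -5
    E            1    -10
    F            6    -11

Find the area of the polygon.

231.75

Apply the shoelace (surveyor's) formula: 2A = Σ (x_i·y_{i+1} − x_{i+1}·y_i), indices taken mod 6.
Σ = (56) + (179) + (67.5) + (55) + (49) + (57) = 463.5
Area = |Σ|/2 = 231.75.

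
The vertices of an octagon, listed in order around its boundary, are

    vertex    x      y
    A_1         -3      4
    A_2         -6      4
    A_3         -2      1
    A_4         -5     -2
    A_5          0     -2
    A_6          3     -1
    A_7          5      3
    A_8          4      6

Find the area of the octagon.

Apply the shoelace (surveyor's) formula: 2A = Σ (x_i·y_{i+1} − x_{i+1}·y_i), indices taken mod 8.
Σ = (12) + (2) + (9) + (10) + (6) + (14) + (18) + (34) = 105
Area = |Σ|/2 = 52.5.

52.5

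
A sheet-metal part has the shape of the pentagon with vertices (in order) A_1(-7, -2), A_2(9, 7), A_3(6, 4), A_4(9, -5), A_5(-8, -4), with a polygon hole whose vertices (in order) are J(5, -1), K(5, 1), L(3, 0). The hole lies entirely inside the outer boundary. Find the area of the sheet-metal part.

93.5

Outer boundary:
Apply the shoelace formula: 2A = Σ (x_i·y_{i+1} − x_{i+1}·y_i), indices taken mod 5.
Σ = (-31) + (-6) + (-66) + (-76) + (-12) = -191
Area = |Σ|/2 = 95.5.
Hole:
Apply the surveyor's formula: 2A = Σ (x_i·y_{i+1} − x_{i+1}·y_i), indices taken mod 3.
Cross-terms: 10, -3, -3  ⇒  Σ = 4
Area = |Σ|/2 = 2.
Net area = 95.5 − 2 = 93.5.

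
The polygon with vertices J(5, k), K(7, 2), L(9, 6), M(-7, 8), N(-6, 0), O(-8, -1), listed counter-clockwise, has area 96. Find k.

1

Write out the shoelace sum; only the two edges meeting at J involve k:
2·Area = [((-8)·k − 5·(-1)) + (5·2 − 7·k)] + 192
       = -15·k + 207 = 192
⇒ k = 1.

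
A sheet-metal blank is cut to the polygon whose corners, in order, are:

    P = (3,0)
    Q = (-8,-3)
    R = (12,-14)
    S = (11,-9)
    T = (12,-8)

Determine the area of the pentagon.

Apply the shoelace formula: 2A = Σ (x_i·y_{i+1} − x_{i+1}·y_i), indices taken mod 5.
Cross-terms: -9, 148, 46, 20, 24  ⇒  Σ = 229
Area = |Σ|/2 = 114.5.

114.5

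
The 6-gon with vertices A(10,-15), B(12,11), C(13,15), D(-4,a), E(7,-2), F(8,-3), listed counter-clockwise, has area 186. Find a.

12

The doubled signed area Σ (x_i y_{i+1} − x_{i+1} y_i) is linear in a.
With a=0 it equals 300; the coefficient of a is 6 (from the two edges through D).
So 6·a + 300 = 2·186 = 372 ⇒ a = 12.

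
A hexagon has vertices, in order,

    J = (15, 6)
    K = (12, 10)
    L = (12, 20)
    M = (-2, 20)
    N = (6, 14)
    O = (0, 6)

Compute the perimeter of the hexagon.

|JK| = √((-3)² + (4)²) = √25 = 5
|KL| = √((0)² + (10)²) = √100 = 10
|LM| = √((-14)² + (0)²) = √196 = 14
|MN| = √((8)² + (-6)²) = √100 = 10
|NO| = √((-6)² + (-8)²) = √100 = 10
|OJ| = √((15)² + (0)²) = √225 = 15
Perimeter = 5 + 10 + 14 + 10 + 10 + 15 = 64.

64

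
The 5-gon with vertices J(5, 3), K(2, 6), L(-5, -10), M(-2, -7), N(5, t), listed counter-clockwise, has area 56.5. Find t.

The doubled signed area Σ (x_i y_{i+1} − x_{i+1} y_i) is linear in t.
With t=0 it equals 99; the coefficient of t is -7 (from the two edges through N).
So -7·t + 99 = 2·56.5 = 113 ⇒ t = -2.

-2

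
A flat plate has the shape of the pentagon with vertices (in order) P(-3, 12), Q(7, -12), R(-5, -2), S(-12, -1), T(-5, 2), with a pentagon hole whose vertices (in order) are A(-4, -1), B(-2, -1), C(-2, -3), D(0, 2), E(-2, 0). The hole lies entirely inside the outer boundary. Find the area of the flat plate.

108

Outer boundary:
Σ = (-48) + (-74) + (-19) + (-29) + (-54) = -224
Area = |Σ|/2 = 112.
Hole:
Apply the shoelace (surveyor's) formula: 2A = Σ (x_i·y_{i+1} − x_{i+1}·y_i), indices taken mod 5.
Σ = (2) + (4) + (-4) + (4) + (2) = 8
Area = |Σ|/2 = 4.
Net area = 112 − 4 = 108.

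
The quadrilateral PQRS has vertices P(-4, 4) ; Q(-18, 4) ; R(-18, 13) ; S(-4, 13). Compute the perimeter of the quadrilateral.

46

|PQ| = √((-14)² + (0)²) = √196 = 14
|QR| = √((0)² + (9)²) = √81 = 9
|RS| = √((14)² + (0)²) = √196 = 14
|SP| = √((0)² + (-9)²) = √81 = 9
Perimeter = 14 + 9 + 14 + 9 = 46.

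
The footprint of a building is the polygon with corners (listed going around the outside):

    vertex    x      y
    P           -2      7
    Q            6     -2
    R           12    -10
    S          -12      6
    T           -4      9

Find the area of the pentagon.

108

Apply Gauss's area formula: 2A = Σ (x_i·y_{i+1} − x_{i+1}·y_i), indices taken mod 5.
Σ = (-38) + (-36) + (-48) + (-84) + (-10) = -216
Area = |Σ|/2 = 108.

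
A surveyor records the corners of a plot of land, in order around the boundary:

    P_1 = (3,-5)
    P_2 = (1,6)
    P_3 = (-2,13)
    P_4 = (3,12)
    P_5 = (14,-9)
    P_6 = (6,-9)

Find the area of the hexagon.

142.5

Σ = (23) + (25) + (-63) + (-195) + (-72) + (-3) = -285
Area = |Σ|/2 = 142.5.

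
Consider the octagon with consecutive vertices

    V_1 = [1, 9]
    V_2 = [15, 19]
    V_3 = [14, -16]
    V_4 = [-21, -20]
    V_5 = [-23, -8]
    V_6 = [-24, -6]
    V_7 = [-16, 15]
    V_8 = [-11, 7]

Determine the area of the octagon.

V_1→V_2: (1)(19) − (15)(9) = -116
V_2→V_3: (15)(-16) − (14)(19) = -506
V_3→V_4: (14)(-20) − (-21)(-16) = -616
V_4→V_5: (-21)(-8) − (-23)(-20) = -292
V_5→V_6: (-23)(-6) − (-24)(-8) = -54
V_6→V_7: (-24)(15) − (-16)(-6) = -456
V_7→V_8: (-16)(7) − (-11)(15) = 53
V_8→V_1: (-11)(9) − (1)(7) = -106
Σ = -2093
Area = |Σ|/2 = 1046.5.

1046.5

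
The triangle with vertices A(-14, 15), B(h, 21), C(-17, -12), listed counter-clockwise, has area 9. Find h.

The doubled signed area Σ (x_i y_{i+1} − x_{i+1} y_i) is linear in h.
With h=0 it equals -360; the coefficient of h is -27 (from the two edges through B).
So -27·h + -360 = 2·9 = 18 ⇒ h = -14.

-14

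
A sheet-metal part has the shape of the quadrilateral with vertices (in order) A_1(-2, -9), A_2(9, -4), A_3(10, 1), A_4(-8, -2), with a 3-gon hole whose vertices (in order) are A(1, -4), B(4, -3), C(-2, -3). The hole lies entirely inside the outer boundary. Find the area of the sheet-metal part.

94

Outer boundary:
Cross-terms: 89, 49, -12, 68  ⇒  Σ = 194
Area = |Σ|/2 = 97.
Hole:
Apply the surveyor's formula: 2A = Σ (x_i·y_{i+1} − x_{i+1}·y_i), indices taken mod 3.
Σ = (13) + (-18) + (11) = 6
Area = |Σ|/2 = 3.
Net area = 97 − 3 = 94.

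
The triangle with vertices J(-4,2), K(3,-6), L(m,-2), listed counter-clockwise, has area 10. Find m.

The doubled signed area Σ (x_i y_{i+1} − x_{i+1} y_i) is linear in m.
With m=0 it equals 4; the coefficient of m is 8 (from the two edges through L).
So 8·m + 4 = 2·10 = 20 ⇒ m = 2.

2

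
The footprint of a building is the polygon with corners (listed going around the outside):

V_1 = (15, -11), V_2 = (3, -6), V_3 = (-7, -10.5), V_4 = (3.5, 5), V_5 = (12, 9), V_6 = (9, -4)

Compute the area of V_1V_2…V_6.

162.625

Σ = (-57) + (-73.5) + (1.75) + (-28.5) + (-129) + (-39) = -325.25
Area = |Σ|/2 = 162.625.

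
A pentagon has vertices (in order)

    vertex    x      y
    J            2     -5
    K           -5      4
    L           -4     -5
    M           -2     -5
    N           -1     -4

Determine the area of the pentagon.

25

Apply the shoelace formula: 2A = Σ (x_i·y_{i+1} − x_{i+1}·y_i), indices taken mod 5.
J→K: (2)(4) − (-5)(-5) = -17
K→L: (-5)(-5) − (-4)(4) = 41
L→M: (-4)(-5) − (-2)(-5) = 10
M→N: (-2)(-4) − (-1)(-5) = 3
N→J: (-1)(-5) − (2)(-4) = 13
Σ = 50
Area = |Σ|/2 = 25.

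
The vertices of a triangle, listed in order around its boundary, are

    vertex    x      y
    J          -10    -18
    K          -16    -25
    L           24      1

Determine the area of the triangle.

Apply the shoelace (surveyor's) formula: 2A = Σ (x_i·y_{i+1} − x_{i+1}·y_i), indices taken mod 3.
Σ = (-38) + (584) + (-422) = 124
Area = |Σ|/2 = 62.

62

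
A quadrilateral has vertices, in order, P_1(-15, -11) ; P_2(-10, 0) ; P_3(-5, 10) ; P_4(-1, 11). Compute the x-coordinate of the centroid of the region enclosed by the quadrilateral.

-568/79

Apply the shoelace formula. First the cross-terms c_i = x_i·y_{i+1} − x_{i+1}·y_i:
  -110, -100, -45, 176  ⇒  2A = -79, A = -39.5.
Then Σ (x_i + x_{i+1})·c_i = 1704, so x̄ = 1704 / (6·(-39.5)) = -568/79.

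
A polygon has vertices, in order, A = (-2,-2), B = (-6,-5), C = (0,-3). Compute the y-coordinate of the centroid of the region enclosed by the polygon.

Apply Gauss's area formula. First the cross-terms c_i = x_i·y_{i+1} − x_{i+1}·y_i:
  -2, 18, -6  ⇒  2A = 10, A = 5.
Then Σ (y_i + y_{i+1})·c_i = -100, so ȳ = -100 / (6·5) = -10/3.

-10/3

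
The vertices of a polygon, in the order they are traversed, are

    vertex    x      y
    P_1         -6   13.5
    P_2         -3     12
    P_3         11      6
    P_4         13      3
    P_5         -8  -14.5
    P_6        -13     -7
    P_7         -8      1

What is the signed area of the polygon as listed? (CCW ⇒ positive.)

Apply Gauss's area formula: 2A = Σ (x_i·y_{i+1} − x_{i+1}·y_i), indices taken mod 7.
Cross-terms: -31.5, -150, -45, -164.5, -132.5, -69, -102  ⇒  Σ = -694.5
Signed area = Σ/2 = -347.25 (negative ⇒ clockwise traversal).

-347.25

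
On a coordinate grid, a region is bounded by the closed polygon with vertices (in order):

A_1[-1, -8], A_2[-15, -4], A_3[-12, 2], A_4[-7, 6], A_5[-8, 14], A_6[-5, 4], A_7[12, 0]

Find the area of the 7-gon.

204

Apply Gauss's area formula: 2A = Σ (x_i·y_{i+1} − x_{i+1}·y_i), indices taken mod 7.
Σ = (-116) + (-78) + (-58) + (-50) + (38) + (-48) + (-96) = -408
Area = |Σ|/2 = 204.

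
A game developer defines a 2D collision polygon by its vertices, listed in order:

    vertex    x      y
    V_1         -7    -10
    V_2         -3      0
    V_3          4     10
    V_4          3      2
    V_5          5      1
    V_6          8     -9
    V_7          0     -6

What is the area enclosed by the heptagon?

116

V_1→V_2: (-7)(0) − (-3)(-10) = -30
V_2→V_3: (-3)(10) − (4)(0) = -30
V_3→V_4: (4)(2) − (3)(10) = -22
V_4→V_5: (3)(1) − (5)(2) = -7
V_5→V_6: (5)(-9) − (8)(1) = -53
V_6→V_7: (8)(-6) − (0)(-9) = -48
V_7→V_1: (0)(-10) − (-7)(-6) = -42
Σ = -232
Area = |Σ|/2 = 116.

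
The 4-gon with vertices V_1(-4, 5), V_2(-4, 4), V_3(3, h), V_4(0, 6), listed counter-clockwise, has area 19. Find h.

-1

The doubled signed area Σ (x_i y_{i+1} − x_{i+1} y_i) is linear in h.
With h=0 it equals 34; the coefficient of h is -4 (from the two edges through V_3).
So -4·h + 34 = 2·19 = 38 ⇒ h = -1.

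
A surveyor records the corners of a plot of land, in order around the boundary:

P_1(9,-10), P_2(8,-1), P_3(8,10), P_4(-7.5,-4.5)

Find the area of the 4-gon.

Apply the shoelace formula: 2A = Σ (x_i·y_{i+1} − x_{i+1}·y_i), indices taken mod 4.
P_1→P_2: (9)(-1) − (8)(-10) = 71
P_2→P_3: (8)(10) − (8)(-1) = 88
P_3→P_4: (8)(-4.5) − (-7.5)(10) = 39
P_4→P_1: (-7.5)(-10) − (9)(-4.5) = 115.5
Σ = 313.5
Area = |Σ|/2 = 156.75.

156.75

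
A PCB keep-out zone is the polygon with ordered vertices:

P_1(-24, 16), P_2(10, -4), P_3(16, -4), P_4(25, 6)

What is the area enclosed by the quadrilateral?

Apply the shoelace formula: 2A = Σ (x_i·y_{i+1} − x_{i+1}·y_i), indices taken mod 4.
Σ = (-64) + (24) + (196) + (544) = 700
Area = |Σ|/2 = 350.

350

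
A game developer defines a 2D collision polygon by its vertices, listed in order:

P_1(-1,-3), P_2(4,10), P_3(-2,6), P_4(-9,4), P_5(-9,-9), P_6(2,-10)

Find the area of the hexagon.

150.5

Apply the surveyor's formula: 2A = Σ (x_i·y_{i+1} − x_{i+1}·y_i), indices taken mod 6.
Σ = (2) + (44) + (46) + (117) + (108) + (-16) = 301
Area = |Σ|/2 = 150.5.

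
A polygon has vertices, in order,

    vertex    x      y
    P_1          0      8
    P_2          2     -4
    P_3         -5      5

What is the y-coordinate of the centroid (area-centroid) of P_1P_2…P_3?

Apply the surveyor's formula. First the cross-terms c_i = x_i·y_{i+1} − x_{i+1}·y_i:
  -16, -10, -40  ⇒  2A = -66, A = -33.
Then Σ (y_i + y_{i+1})·c_i = -594, so ȳ = -594 / (6·(-33)) = 3.

3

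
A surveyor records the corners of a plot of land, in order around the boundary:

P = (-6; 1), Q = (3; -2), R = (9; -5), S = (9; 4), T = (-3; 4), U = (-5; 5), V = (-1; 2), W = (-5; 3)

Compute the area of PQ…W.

80.5

Apply Gauss's area formula: 2A = Σ (x_i·y_{i+1} − x_{i+1}·y_i), indices taken mod 8.
Cross-terms: 9, 3, 81, 48, 5, -5, 7, 13  ⇒  Σ = 161
Area = |Σ|/2 = 80.5.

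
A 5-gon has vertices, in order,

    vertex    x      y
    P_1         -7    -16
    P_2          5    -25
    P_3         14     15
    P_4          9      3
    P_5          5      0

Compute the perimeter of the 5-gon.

94

|P_1P_2| = √((12)² + (-9)²) = √225 = 15
|P_2P_3| = √((9)² + (40)²) = √1681 = 41
|P_3P_4| = √((-5)² + (-12)²) = √169 = 13
|P_4P_5| = √((-4)² + (-3)²) = √25 = 5
|P_5P_1| = √((-12)² + (-16)²) = √400 = 20
Perimeter = 15 + 41 + 13 + 5 + 20 = 94.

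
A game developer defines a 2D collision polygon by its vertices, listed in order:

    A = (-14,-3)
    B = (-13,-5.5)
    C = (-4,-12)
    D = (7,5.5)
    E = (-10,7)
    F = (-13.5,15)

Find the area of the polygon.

266.5

Apply Gauss's area formula: 2A = Σ (x_i·y_{i+1} − x_{i+1}·y_i), indices taken mod 6.
Cross-terms: 38, 134, 62, 104, -55.5, 250.5  ⇒  Σ = 533
Area = |Σ|/2 = 266.5.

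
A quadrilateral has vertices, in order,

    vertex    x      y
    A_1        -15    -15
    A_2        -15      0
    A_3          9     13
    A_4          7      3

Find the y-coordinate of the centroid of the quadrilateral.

Apply the surveyor's formula. First the cross-terms c_i = x_i·y_{i+1} − x_{i+1}·y_i:
  -225, -195, -64, -60  ⇒  2A = -544, A = -272.
Then Σ (y_i + y_{i+1})·c_i = 536, so ȳ = 536 / (6·(-272)) = -67/204.

-67/204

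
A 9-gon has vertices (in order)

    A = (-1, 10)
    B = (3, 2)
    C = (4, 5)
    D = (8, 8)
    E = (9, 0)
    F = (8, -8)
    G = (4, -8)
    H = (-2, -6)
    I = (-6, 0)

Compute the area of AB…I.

Apply the shoelace (surveyor's) formula: 2A = Σ (x_i·y_{i+1} − x_{i+1}·y_i), indices taken mod 9.
A→B: (-1)(2) − (3)(10) = -32
B→C: (3)(5) − (4)(2) = 7
C→D: (4)(8) − (8)(5) = -8
D→E: (8)(0) − (9)(8) = -72
E→F: (9)(-8) − (8)(0) = -72
F→G: (8)(-8) − (4)(-8) = -32
G→H: (4)(-6) − (-2)(-8) = -40
H→I: (-2)(0) − (-6)(-6) = -36
I→A: (-6)(10) − (-1)(0) = -60
Σ = -345
Area = |Σ|/2 = 172.5.

172.5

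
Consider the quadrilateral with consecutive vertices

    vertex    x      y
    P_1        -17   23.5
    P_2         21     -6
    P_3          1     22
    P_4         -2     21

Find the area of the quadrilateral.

Apply the shoelace (surveyor's) formula: 2A = Σ (x_i·y_{i+1} − x_{i+1}·y_i), indices taken mod 4.
Σ = (-391.5) + (468) + (65) + (310) = 451.5
Area = |Σ|/2 = 225.75.

225.75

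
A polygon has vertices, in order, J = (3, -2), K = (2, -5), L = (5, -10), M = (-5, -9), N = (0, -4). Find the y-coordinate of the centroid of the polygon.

-1475/207

Apply the surveyor's formula. First the cross-terms c_i = x_i·y_{i+1} − x_{i+1}·y_i:
  -11, 5, -95, 20, 12  ⇒  2A = -69, A = -34.5.
Then Σ (y_i + y_{i+1})·c_i = 1475, so ȳ = 1475 / (6·(-34.5)) = -1475/207.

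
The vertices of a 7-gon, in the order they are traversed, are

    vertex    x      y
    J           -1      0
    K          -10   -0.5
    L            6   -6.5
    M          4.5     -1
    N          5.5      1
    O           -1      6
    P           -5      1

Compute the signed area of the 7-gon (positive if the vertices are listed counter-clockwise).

82.875

Apply the surveyor's formula: 2A = Σ (x_i·y_{i+1} − x_{i+1}·y_i), indices taken mod 7.
Σ = (0.5) + (68) + (23.25) + (10) + (34) + (29) + (1) = 165.75
Signed area = Σ/2 = 82.875 (positive ⇒ counter-clockwise traversal).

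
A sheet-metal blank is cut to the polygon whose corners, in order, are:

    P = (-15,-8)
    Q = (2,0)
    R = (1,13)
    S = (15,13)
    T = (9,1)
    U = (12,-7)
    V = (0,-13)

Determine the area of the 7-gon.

Σ = (16) + (26) + (-182) + (-102) + (-75) + (-156) + (-195) = -668
Area = |Σ|/2 = 334.

334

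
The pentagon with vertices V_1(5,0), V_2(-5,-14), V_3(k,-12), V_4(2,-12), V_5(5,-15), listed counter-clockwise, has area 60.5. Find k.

The doubled signed area Σ (x_i y_{i+1} − x_{i+1} y_i) is linear in k.
With k=0 it equals 119; the coefficient of k is 2 (from the two edges through V_3).
So 2·k + 119 = 2·60.5 = 121 ⇒ k = 1.

1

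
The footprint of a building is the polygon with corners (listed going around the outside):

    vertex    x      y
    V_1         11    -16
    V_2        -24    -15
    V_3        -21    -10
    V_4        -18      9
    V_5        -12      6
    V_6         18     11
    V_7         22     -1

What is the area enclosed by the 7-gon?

917

Σ = (-549) + (-75) + (-369) + (0) + (-240) + (-260) + (-341) = -1834
Area = |Σ|/2 = 917.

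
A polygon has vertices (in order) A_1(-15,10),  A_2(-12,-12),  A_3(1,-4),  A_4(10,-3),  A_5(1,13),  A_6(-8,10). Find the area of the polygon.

357

Σ = (300) + (60) + (37) + (133) + (114) + (70) = 714
Area = |Σ|/2 = 357.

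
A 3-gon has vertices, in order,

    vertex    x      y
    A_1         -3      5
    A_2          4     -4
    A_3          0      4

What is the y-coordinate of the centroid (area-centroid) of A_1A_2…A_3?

5/3

Apply the shoelace (surveyor's) formula. First the cross-terms c_i = x_i·y_{i+1} − x_{i+1}·y_i:
  -8, 16, 12  ⇒  2A = 20, A = 10.
Then Σ (y_i + y_{i+1})·c_i = 100, so ȳ = 100 / (6·10) = 5/3.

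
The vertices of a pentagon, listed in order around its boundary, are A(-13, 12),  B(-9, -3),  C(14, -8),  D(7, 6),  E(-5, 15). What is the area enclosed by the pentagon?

335.5

Apply the shoelace formula: 2A = Σ (x_i·y_{i+1} − x_{i+1}·y_i), indices taken mod 5.
Σ = (147) + (114) + (140) + (135) + (135) = 671
Area = |Σ|/2 = 335.5.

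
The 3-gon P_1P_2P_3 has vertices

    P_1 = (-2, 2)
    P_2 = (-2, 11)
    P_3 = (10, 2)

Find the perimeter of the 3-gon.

|P_1P_2| = √((0)² + (9)²) = √81 = 9
|P_2P_3| = √((12)² + (-9)²) = √225 = 15
|P_3P_1| = √((-12)² + (0)²) = √144 = 12
Perimeter = 9 + 15 + 12 = 36.

36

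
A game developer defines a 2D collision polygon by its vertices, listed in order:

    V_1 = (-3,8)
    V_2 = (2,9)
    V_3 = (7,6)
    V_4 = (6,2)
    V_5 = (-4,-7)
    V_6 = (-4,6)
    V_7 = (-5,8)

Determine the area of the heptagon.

V_1→V_2: (-3)(9) − (2)(8) = -43
V_2→V_3: (2)(6) − (7)(9) = -51
V_3→V_4: (7)(2) − (6)(6) = -22
V_4→V_5: (6)(-7) − (-4)(2) = -34
V_5→V_6: (-4)(6) − (-4)(-7) = -52
V_6→V_7: (-4)(8) − (-5)(6) = -2
V_7→V_1: (-5)(8) − (-3)(8) = -16
Σ = -220
Area = |Σ|/2 = 110.

110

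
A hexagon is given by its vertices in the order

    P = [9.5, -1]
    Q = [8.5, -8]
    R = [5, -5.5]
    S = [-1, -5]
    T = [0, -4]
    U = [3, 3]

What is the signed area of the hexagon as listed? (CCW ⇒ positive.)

-60.125

Σ = (-67.5) + (-6.75) + (-30.5) + (4) + (12) + (-31.5) = -120.25
Signed area = Σ/2 = -60.125 (negative ⇒ clockwise traversal).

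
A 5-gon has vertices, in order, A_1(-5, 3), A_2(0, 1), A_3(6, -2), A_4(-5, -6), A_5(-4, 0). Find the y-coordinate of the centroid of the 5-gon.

-154/93

Apply Gauss's area formula. First the cross-terms c_i = x_i·y_{i+1} − x_{i+1}·y_i:
  -5, -6, -46, -24, -12  ⇒  2A = -93, A = -46.5.
Then Σ (y_i + y_{i+1})·c_i = 462, so ȳ = 462 / (6·(-46.5)) = -154/93.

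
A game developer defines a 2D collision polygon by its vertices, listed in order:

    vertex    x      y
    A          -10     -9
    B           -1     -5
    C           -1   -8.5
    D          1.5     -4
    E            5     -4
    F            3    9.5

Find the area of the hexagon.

Σ = (41) + (3.5) + (16.75) + (14) + (59.5) + (68) = 202.75
Area = |Σ|/2 = 101.375.

101.375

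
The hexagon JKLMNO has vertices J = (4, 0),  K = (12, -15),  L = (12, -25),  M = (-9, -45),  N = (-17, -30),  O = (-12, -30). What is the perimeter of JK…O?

|JK| = √((8)² + (-15)²) = √289 = 17
|KL| = √((0)² + (-10)²) = √100 = 10
|LM| = √((-21)² + (-20)²) = √841 = 29
|MN| = √((-8)² + (15)²) = √289 = 17
|NO| = √((5)² + (0)²) = √25 = 5
|OJ| = √((16)² + (30)²) = √1156 = 34
Perimeter = 17 + 10 + 29 + 17 + 5 + 34 = 112.

112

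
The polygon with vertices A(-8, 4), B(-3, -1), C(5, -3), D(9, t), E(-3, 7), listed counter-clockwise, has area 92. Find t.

The doubled signed area Σ (x_i y_{i+1} − x_{i+1} y_i) is linear in t.
With t=0 it equals 168; the coefficient of t is 8 (from the two edges through D).
So 8·t + 168 = 2·92 = 184 ⇒ t = 2.

2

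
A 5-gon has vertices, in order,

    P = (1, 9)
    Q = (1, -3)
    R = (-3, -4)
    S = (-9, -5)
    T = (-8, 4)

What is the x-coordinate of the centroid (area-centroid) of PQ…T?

-1039/297

Apply the shoelace (surveyor's) formula. First the cross-terms c_i = x_i·y_{i+1} − x_{i+1}·y_i:
  -12, -13, -21, -76, -76  ⇒  2A = -198, A = -99.
Then Σ (x_i + x_{i+1})·c_i = 2078, so x̄ = 2078 / (6·(-99)) = -1039/297.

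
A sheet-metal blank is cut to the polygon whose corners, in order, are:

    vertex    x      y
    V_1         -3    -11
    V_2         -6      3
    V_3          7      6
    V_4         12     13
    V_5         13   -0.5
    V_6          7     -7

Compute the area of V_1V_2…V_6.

Σ = (-75) + (-57) + (19) + (-175) + (-87.5) + (-98) = -473.5
Area = |Σ|/2 = 236.75.

236.75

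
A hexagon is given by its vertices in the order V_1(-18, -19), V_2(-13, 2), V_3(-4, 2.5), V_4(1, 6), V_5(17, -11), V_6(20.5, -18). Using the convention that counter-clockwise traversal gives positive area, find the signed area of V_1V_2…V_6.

Σ = (-283) + (-24.5) + (-26.5) + (-113) + (-80.5) + (-713.5) = -1241
Signed area = Σ/2 = -620.5 (negative ⇒ clockwise traversal).

-620.5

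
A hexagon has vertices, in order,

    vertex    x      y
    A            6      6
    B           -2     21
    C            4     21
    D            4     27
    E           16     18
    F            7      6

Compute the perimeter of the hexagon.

|AB| = √((-8)² + (15)²) = √289 = 17
|BC| = √((6)² + (0)²) = √36 = 6
|CD| = √((0)² + (6)²) = √36 = 6
|DE| = √((12)² + (-9)²) = √225 = 15
|EF| = √((-9)² + (-12)²) = √225 = 15
|FA| = √((-1)² + (0)²) = √1 = 1
Perimeter = 17 + 6 + 6 + 15 + 15 + 1 = 60.

60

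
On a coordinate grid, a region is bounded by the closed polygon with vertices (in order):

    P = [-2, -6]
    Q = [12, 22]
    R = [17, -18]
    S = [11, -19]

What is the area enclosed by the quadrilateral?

Apply the shoelace formula: 2A = Σ (x_i·y_{i+1} − x_{i+1}·y_i), indices taken mod 4.
Σ = (28) + (-590) + (-125) + (-104) = -791
Area = |Σ|/2 = 395.5.

395.5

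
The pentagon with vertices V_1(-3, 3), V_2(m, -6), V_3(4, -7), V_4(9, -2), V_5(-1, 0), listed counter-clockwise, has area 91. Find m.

Write out the shoelace sum; only the two edges meeting at V_2 involve m:
2·Area = [((-3)·(-6) − m·3) + (m·(-7) − 4·(-6))] + 50
       = -10·m + 92 = 182
⇒ m = -9.

-9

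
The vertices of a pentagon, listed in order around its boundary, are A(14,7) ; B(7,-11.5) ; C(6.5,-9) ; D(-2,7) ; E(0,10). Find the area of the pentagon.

Apply the shoelace (surveyor's) formula: 2A = Σ (x_i·y_{i+1} − x_{i+1}·y_i), indices taken mod 5.
Σ = (-210) + (11.75) + (27.5) + (-20) + (-140) = -330.75
Area = |Σ|/2 = 165.375.

165.375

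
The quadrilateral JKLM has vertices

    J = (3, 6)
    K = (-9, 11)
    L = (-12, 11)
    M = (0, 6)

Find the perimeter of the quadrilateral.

32

|JK| = √((-12)² + (5)²) = √169 = 13
|KL| = √((-3)² + (0)²) = √9 = 3
|LM| = √((12)² + (-5)²) = √169 = 13
|MJ| = √((3)² + (0)²) = √9 = 3
Perimeter = 13 + 3 + 13 + 3 = 32.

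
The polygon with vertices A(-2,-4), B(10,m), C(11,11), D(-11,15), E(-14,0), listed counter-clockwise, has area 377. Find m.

-4

Write out the shoelace sum; only the two edges meeting at B involve m:
2·Area = [((-2)·m − 10·(-4)) + (10·11 − 11·m)] + 552
       = -13·m + 702 = 754
⇒ m = -4.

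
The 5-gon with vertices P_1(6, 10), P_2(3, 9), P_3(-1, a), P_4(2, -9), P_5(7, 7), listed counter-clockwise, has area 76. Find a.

The doubled signed area Σ (x_i y_{i+1} − x_{i+1} y_i) is linear in a.
With a=0 it equals 147; the coefficient of a is 1 (from the two edges through P_3).
So 1·a + 147 = 2·76 = 152 ⇒ a = 5.

5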